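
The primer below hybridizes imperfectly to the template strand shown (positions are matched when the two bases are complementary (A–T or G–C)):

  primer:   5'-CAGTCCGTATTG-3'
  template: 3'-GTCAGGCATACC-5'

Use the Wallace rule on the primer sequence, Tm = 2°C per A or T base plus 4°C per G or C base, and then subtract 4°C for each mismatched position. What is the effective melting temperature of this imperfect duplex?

Primer base counts: A=2, T=4, G=3, C=3 → A+T=6, G+C=6
Perfect-match Tm = 2(6) + 4(6) = 12 + 24 = 36°C
Mismatches (positions where the bases are not complementary): 1 (at position 11)
Effective Tm = 36 − 1×4 = 36 − 4 = 32°C

32°C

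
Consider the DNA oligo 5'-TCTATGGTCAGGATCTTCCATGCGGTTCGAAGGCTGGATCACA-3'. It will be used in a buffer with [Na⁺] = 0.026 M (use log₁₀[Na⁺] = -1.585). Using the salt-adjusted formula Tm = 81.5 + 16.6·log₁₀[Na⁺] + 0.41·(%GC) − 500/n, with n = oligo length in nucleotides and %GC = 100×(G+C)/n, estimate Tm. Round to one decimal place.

Length n = 43. Counting bases: A=9, T=12, C=10, G=12
G+C = 22, so %GC = 22/43 × 100 = 51.163%
Salt term: 16.6 × (-1.585) = -26.311
GC term: 0.41 × 51.163 = 20.977; length term: −500/43 = −11.628
Tm = 81.5 + (-26.311) + 20.977 − 11.628 = 64.538 → 64.5°C

64.5°C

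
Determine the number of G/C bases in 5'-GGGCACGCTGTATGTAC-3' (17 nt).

10

Base counts: A=3, T=4, C=4, G=6
G+C = 6 + 4 = 10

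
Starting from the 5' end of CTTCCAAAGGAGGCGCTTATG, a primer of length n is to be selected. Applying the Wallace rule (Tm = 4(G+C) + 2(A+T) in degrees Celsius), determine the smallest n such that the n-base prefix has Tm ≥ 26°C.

First 8 bases: CTTCCAAA → Tm = 22°C (< 26°C)
First 9 bases: CTTCCAAAG → Tm = 26°C (≥ 26°C)
Each additional base adds 2°C (A/T) or 4°C (G/C), so Tm is non-decreasing in n; n = 9 is the first length to reach 26°C.

n = 9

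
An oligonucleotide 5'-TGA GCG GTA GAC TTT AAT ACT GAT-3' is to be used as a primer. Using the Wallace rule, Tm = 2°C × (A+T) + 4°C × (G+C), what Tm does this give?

66°C

T=8, C=3, G=6, A=7
AT pairs contribute 15, GC pairs contribute 9.
Tm = 2(15) + 4(9) = 30 + 36 = 66°C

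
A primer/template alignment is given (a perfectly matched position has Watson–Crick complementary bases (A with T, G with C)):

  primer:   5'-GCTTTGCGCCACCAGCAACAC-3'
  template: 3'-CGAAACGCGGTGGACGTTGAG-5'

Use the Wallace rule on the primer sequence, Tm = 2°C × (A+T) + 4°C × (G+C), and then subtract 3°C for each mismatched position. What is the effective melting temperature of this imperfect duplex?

Primer base counts: A=5, T=3, G=4, C=9 → A+T=8, G+C=13
Perfect-match Tm = 2(8) + 4(13) = 16 + 52 = 68°C
Mismatches (positions where the bases are not complementary): 2 (at positions 14, 20)
Effective Tm = 68 − 2×3 = 68 − 6 = 62°C

62°C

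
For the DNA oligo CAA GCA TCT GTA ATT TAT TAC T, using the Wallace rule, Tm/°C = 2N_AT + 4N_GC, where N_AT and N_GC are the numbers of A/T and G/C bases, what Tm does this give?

Base counts: T=9, G=2, C=4, A=7
So N_AT = 16 and N_GC = 6.
Tm = 2×16 + 4×6 = 56°C

56°C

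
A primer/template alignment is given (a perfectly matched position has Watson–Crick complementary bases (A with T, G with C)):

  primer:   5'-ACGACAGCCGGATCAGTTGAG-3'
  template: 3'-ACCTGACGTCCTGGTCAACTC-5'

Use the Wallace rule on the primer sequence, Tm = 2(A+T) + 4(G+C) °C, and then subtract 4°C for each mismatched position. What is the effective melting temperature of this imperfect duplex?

Primer base counts: A=6, T=3, G=7, C=5 → A+T=9, G+C=12
Perfect-match Tm = 2(9) + 4(12) = 18 + 48 = 66°C
Mismatches (positions where the bases are not complementary): 5 (at positions 1, 2, 6, 9, 13)
Effective Tm = 66 − 5×4 = 66 − 20 = 46°C

46°C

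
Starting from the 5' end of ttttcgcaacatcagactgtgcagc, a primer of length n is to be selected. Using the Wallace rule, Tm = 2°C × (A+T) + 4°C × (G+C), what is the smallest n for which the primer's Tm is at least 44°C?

n = 16

First 15 bases: TTTTCGCAACATCAG → Tm = 42°C (< 44°C)
First 16 bases: TTTTCGCAACATCAGA → Tm = 44°C (≥ 44°C)
Since every base adds ≥2°C, Tm only increases with n, so the threshold is first crossed at n = 16.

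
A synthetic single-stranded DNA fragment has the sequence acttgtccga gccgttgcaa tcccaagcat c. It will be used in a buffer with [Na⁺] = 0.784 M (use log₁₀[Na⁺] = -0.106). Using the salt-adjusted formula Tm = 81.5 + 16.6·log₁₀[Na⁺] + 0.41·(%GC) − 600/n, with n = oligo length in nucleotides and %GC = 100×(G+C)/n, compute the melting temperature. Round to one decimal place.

Length n = 31. Counting bases: C=11, T=7, G=6, A=7
G+C = 17, so %GC = 17/31 × 100 = 54.839%
Salt term: 16.6 × (-0.106) = -1.76
GC term: 0.41 × 54.839 = 22.484; length term: −600/31 = −19.355
Tm = 81.5 + (-1.76) + 22.484 − 19.355 = 82.869 → 82.9°C

82.9°C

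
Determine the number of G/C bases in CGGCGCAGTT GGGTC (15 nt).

Base counts: T=3, C=4, A=1, G=7
Total G or C: 7 + 4 = 11

11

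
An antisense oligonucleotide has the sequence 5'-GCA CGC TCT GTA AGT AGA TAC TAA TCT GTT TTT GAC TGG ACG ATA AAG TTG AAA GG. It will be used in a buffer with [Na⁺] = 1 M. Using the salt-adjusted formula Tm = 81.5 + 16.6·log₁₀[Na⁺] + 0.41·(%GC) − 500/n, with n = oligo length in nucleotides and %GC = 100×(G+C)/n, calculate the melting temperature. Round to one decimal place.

88.7°C

Length n = 56. G=14, C=8, T=17, A=17
G+C = 22, so %GC = 22/56 × 100 = 39.286%
Salt term: 16.6 × (0) = 0
GC term: 0.41 × 39.286 = 16.107; length term: −500/56 = −8.929
Tm = 81.5 + (0) + 16.107 − 8.929 = 88.678 → 88.7°C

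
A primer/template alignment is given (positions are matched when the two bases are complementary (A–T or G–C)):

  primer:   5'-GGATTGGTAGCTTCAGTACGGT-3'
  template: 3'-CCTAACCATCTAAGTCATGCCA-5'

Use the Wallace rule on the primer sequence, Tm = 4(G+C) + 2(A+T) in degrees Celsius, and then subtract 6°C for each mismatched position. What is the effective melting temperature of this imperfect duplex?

Primer base counts: A=4, T=7, G=8, C=3 → A+T=11, G+C=11
Perfect-match Tm = 2(11) + 4(11) = 22 + 44 = 66°C
Mismatches (positions where the bases are not complementary): 1 (at position 11)
Effective Tm = 66 − 1×6 = 66 − 6 = 60°C

60°C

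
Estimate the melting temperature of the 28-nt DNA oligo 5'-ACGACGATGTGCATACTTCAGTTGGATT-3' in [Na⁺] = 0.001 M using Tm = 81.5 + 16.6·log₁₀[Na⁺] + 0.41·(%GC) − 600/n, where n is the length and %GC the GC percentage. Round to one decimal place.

Length n = 28. G=7, T=9, C=5, A=7
G+C = 12, so %GC = 12/28 × 100 = 42.857%
Salt term: 16.6 × (-3) = -49.8
GC term: 0.41 × 42.857 = 17.571; length term: −600/28 = −21.429
Tm = 81.5 + (-49.8) + 17.571 − 21.429 = 27.842 → 27.8°C

27.8°C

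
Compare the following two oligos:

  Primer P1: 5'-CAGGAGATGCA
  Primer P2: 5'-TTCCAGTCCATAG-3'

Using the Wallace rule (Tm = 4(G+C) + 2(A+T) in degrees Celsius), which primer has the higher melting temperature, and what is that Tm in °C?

Primer P1: A+T=5, G+C=6 → Tm = 2(5)+4(6) = 34°C
Primer P2: A+T=7, G+C=6 → Tm = 2(7)+4(6) = 38°C
34°C vs 38°C → primer P2 is higher.

Primer P2, 38°C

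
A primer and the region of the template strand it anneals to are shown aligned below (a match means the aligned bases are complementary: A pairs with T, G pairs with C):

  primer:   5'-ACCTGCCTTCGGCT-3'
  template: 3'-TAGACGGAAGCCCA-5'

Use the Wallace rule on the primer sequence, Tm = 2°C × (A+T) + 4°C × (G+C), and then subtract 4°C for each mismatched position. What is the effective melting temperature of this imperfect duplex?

Primer base counts: A=1, T=4, G=3, C=6 → A+T=5, G+C=9
Perfect-match Tm = 2(5) + 4(9) = 10 + 36 = 46°C
Mismatches (positions where the bases are not complementary): 2 (at positions 2, 13)
Effective Tm = 46 − 2×4 = 46 − 8 = 38°C

38°C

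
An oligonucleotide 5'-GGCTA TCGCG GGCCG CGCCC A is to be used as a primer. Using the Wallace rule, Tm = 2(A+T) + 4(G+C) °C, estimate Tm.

76°C

Scanning the sequence gives G=8, C=9, T=2, A=2.
AT pairs contribute 4, GC pairs contribute 17.
Tm = 4·17 + 2·4 = 68 + 8 = 76°C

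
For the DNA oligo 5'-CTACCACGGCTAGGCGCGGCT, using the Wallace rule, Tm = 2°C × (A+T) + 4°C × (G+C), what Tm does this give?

72°C

G=7, A=3, T=3, C=8
A+T = 6, G+C = 15
Tm = 4·15 + 2·6 = 60 + 12 = 72°C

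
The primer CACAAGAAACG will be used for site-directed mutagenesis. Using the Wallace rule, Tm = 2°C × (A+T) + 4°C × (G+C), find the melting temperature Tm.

32°C

Scanning the sequence gives A=6, C=3, T=0, G=2.
A+T = 6, G+C = 5
Tm = 2(6) + 4(5) = 12 + 20 = 32°C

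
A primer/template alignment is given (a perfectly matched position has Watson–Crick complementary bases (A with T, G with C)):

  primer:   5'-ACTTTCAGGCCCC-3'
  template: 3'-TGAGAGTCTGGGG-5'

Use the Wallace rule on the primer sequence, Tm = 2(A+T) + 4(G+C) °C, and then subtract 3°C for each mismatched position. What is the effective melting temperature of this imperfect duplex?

36°C

Primer base counts: A=2, T=3, G=2, C=6 → A+T=5, G+C=8
Perfect-match Tm = 2(5) + 4(8) = 10 + 32 = 42°C
Mismatches (positions where the bases are not complementary): 2 (at positions 4, 9)
Effective Tm = 42 − 2×3 = 42 − 6 = 36°C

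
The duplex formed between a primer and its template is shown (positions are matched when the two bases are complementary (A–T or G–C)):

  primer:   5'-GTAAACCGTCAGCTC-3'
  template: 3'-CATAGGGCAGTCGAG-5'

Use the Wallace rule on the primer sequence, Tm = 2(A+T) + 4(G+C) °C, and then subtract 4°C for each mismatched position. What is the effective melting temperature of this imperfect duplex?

38°C

Primer base counts: A=4, T=3, G=3, C=5 → A+T=7, G+C=8
Perfect-match Tm = 2(7) + 4(8) = 14 + 32 = 46°C
Mismatches (positions where the bases are not complementary): 2 (at positions 4, 5)
Effective Tm = 46 − 2×4 = 46 − 8 = 38°C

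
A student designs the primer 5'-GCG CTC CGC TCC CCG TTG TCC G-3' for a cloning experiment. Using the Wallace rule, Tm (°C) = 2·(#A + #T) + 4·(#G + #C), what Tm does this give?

78°C

Counting bases: G=6, T=5, C=11, A=0
AT pairs contribute 5, GC pairs contribute 17.
Tm = 4·17 + 2·5 = 68 + 10 = 78°C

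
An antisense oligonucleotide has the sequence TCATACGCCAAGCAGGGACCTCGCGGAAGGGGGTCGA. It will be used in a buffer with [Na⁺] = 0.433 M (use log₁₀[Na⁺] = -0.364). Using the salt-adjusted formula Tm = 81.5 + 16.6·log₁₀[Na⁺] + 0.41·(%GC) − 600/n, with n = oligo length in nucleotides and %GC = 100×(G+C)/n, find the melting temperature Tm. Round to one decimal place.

Length n = 37. C=10, G=14, A=9, T=4
G+C = 24, so %GC = 24/37 × 100 = 64.865%
Salt term: 16.6 × (-0.364) = -6.042
GC term: 0.41 × 64.865 = 26.595; length term: −600/37 = −16.216
Tm = 81.5 + (-6.042) + 26.595 − 16.216 = 85.837 → 85.8°C

85.8°C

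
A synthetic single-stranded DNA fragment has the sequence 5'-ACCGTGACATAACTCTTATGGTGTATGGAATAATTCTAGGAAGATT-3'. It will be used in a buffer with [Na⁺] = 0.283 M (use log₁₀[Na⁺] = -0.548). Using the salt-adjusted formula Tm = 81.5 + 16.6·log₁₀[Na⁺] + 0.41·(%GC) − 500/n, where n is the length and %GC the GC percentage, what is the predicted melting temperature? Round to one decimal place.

Length n = 46. C=6, G=10, T=15, A=15
G+C = 16, so %GC = 16/46 × 100 = 34.783%
Salt term: 16.6 × (-0.548) = -9.097
GC term: 0.41 × 34.783 = 14.261; length term: −500/46 = −10.87
Tm = 81.5 + (-9.097) + 14.261 − 10.87 = 75.794 → 75.8°C

75.8°C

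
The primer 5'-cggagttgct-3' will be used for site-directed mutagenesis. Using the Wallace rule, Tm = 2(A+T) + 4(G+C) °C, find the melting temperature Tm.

T=3, C=2, G=4, A=1
A+T = 4, G+C = 6
Tm = 2×4 + 4×6 = 32°C

32°C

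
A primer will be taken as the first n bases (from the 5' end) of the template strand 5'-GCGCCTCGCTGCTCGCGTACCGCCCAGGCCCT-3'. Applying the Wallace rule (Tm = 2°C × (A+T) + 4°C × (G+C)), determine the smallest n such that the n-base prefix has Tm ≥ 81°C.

n = 23

First 22 bases: GCGCCTCGCTGCTCGCGTACCG → Tm = 78°C (< 81°C)
First 23 bases: GCGCCTCGCTGCTCGCGTACCGC → Tm = 82°C (≥ 81°C)
Each additional base adds 2°C (A/T) or 4°C (G/C), so Tm is non-decreasing in n; n = 23 is the first length to reach 81°C.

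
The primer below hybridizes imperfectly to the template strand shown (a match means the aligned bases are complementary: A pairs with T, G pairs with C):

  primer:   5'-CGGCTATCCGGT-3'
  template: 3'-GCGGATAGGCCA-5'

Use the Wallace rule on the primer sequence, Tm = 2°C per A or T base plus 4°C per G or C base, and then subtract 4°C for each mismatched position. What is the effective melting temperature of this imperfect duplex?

36°C

Primer base counts: A=1, T=3, G=4, C=4 → A+T=4, G+C=8
Perfect-match Tm = 2(4) + 4(8) = 8 + 32 = 40°C
Mismatches (positions where the bases are not complementary): 1 (at position 3)
Effective Tm = 40 − 1×4 = 40 − 4 = 36°C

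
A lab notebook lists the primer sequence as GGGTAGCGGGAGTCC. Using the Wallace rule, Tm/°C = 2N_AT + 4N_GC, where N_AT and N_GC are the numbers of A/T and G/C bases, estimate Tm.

52°C

Counting bases: G=8, T=2, A=2, C=3
A+T = 4, G+C = 11
Tm = 4·11 + 2·4 = 44 + 8 = 52°C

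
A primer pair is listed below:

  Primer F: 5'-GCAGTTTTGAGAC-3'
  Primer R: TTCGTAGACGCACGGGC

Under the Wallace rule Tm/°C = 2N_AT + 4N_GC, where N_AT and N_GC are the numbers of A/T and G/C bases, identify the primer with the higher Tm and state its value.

Primer F: A+T=7, G+C=6 → Tm = 2(7)+4(6) = 38°C
Primer R: A+T=6, G+C=11 → Tm = 2(6)+4(11) = 56°C
38°C vs 56°C → primer R is higher.

Primer R, 56°C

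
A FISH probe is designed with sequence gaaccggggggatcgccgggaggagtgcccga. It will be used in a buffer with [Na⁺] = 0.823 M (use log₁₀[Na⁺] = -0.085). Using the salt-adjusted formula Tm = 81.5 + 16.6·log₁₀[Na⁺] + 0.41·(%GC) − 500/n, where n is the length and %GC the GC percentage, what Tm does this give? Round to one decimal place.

Length n = 32. Counting bases: A=6, C=8, T=2, G=16
G+C = 24, so %GC = 24/32 × 100 = 75%
Salt term: 16.6 × (-0.085) = -1.411
GC term: 0.41 × 75 = 30.75; length term: −500/32 = −15.625
Tm = 81.5 + (-1.411) + 30.75 − 15.625 = 95.214 → 95.2°C

95.2°C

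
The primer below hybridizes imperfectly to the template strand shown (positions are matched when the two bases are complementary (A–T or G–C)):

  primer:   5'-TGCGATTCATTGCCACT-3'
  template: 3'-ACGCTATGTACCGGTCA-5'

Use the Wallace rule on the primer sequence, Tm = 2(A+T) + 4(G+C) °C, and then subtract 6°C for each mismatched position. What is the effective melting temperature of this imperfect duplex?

32°C

Primer base counts: A=3, T=6, G=3, C=5 → A+T=9, G+C=8
Perfect-match Tm = 2(9) + 4(8) = 18 + 32 = 50°C
Mismatches (positions where the bases are not complementary): 3 (at positions 7, 11, 16)
Effective Tm = 50 − 3×6 = 50 − 18 = 32°C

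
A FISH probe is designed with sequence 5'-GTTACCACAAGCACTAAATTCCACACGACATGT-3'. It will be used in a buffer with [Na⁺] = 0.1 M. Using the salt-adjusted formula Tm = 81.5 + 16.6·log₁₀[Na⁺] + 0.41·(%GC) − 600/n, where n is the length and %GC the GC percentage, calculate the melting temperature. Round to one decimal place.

Length n = 33. Counting bases: A=12, G=4, T=7, C=10
G+C = 14, so %GC = 14/33 × 100 = 42.424%
Salt term: 16.6 × (-1) = -16.6
GC term: 0.41 × 42.424 = 17.394; length term: −600/33 = −18.182
Tm = 81.5 + (-16.6) + 17.394 − 18.182 = 64.112 → 64.1°C

64.1°C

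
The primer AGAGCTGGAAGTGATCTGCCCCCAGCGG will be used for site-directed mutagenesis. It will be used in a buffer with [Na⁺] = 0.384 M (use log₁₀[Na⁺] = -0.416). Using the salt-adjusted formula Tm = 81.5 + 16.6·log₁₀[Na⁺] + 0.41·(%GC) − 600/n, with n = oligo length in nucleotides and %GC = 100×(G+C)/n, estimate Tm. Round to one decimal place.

Length n = 28. T=4, G=10, C=8, A=6
G+C = 18, so %GC = 18/28 × 100 = 64.286%
Salt term: 16.6 × (-0.416) = -6.906
GC term: 0.41 × 64.286 = 26.357; length term: −600/28 = −21.429
Tm = 81.5 + (-6.906) + 26.357 − 21.429 = 79.522 → 79.5°C

79.5°C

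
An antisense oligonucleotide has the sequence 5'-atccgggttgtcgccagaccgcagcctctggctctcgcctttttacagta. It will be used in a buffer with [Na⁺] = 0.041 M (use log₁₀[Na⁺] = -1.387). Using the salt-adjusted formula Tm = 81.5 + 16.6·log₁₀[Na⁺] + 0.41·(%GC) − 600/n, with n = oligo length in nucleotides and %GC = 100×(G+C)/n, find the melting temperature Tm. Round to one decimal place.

70.3°C

Length n = 50. T=14, G=12, C=17, A=7
G+C = 29, so %GC = 29/50 × 100 = 58%
Salt term: 16.6 × (-1.387) = -23.024
GC term: 0.41 × 58 = 23.78; length term: −600/50 = −12
Tm = 81.5 + (-23.024) + 23.78 − 12 = 70.256 → 70.3°C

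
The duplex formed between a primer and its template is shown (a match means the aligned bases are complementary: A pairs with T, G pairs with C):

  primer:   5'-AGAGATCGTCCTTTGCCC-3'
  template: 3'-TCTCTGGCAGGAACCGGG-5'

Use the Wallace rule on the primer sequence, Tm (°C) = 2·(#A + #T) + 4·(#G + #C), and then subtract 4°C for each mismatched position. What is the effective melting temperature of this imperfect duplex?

48°C

Primer base counts: A=3, T=5, G=4, C=6 → A+T=8, G+C=10
Perfect-match Tm = 2(8) + 4(10) = 16 + 40 = 56°C
Mismatches (positions where the bases are not complementary): 2 (at positions 6, 14)
Effective Tm = 56 − 2×4 = 56 − 8 = 48°C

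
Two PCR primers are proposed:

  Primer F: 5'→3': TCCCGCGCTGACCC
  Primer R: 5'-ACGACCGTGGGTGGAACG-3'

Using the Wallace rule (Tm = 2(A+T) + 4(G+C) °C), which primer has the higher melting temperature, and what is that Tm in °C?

Primer R, 60°C

Primer F: A+T=3, G+C=11 → Tm = 2(3)+4(11) = 50°C
Primer R: A+T=6, G+C=12 → Tm = 2(6)+4(12) = 60°C
50°C vs 60°C → primer R is higher.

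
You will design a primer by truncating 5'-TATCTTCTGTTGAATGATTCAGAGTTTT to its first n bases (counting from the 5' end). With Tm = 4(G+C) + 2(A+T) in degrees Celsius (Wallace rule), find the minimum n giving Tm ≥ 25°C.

n = 10

First 9 bases: TATCTTCTG → Tm = 24°C (< 25°C)
First 10 bases: TATCTTCTGT → Tm = 26°C (≥ 25°C)
Each additional base adds 2°C (A/T) or 4°C (G/C), so Tm is non-decreasing in n; n = 10 is the first length to reach 25°C.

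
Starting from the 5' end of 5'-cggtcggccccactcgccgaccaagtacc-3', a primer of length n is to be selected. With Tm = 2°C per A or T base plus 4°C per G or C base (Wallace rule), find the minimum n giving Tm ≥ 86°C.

n = 25

First 24 bases: CGGTCGGCCCCACTCGCCGACCAA → Tm = 84°C (< 86°C)
First 25 bases: CGGTCGGCCCCACTCGCCGACCAAG → Tm = 88°C (≥ 86°C)
Since every base adds ≥2°C, Tm only increases with n, so the threshold is first crossed at n = 25.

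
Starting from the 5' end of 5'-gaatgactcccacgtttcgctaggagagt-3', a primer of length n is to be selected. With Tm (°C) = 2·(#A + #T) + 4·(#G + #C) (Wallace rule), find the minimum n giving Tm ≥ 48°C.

n = 16

First 15 bases: GAATGACTCCCACGT → Tm = 46°C (< 48°C)
First 16 bases: GAATGACTCCCACGTT → Tm = 48°C (≥ 48°C)
Each additional base adds 2°C (A/T) or 4°C (G/C), so Tm is non-decreasing in n; n = 16 is the first length to reach 48°C.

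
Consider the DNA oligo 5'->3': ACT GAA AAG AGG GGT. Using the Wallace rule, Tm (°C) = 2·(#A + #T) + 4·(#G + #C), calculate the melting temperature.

C=1, A=6, G=6, T=2
A+T = 8, G+C = 7
Tm = 4·7 + 2·8 = 28 + 16 = 44°C

44°C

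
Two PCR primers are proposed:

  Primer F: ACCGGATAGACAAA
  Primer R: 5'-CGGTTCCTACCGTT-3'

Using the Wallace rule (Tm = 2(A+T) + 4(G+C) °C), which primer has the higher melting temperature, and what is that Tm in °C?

Primer F: A+T=8, G+C=6 → Tm = 2(8)+4(6) = 40°C
Primer R: A+T=6, G+C=8 → Tm = 2(6)+4(8) = 44°C
40°C vs 44°C → primer R is higher.

Primer R, 44°C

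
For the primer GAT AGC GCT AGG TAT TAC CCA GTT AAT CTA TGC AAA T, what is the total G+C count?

14

Scanning the sequence gives T=11, G=7, C=7, A=12.
G+C = 7 + 7 = 14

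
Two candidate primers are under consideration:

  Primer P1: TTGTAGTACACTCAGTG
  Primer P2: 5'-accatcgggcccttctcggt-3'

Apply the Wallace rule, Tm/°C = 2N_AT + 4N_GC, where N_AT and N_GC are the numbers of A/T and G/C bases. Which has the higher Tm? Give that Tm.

Primer P2, 66°C

Primer P1: A+T=10, G+C=7 → Tm = 2(10)+4(7) = 48°C
Primer P2: A+T=7, G+C=13 → Tm = 2(7)+4(13) = 66°C
48°C vs 66°C → primer P2 is higher.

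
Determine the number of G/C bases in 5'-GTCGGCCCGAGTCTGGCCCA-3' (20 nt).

15

Counting bases: A=2, C=8, G=7, T=3
G+C = 7 + 8 = 15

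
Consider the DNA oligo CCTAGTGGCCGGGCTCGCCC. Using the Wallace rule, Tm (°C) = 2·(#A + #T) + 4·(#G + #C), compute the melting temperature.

Base counts: T=3, A=1, C=9, G=7
AT pairs contribute 4, GC pairs contribute 16.
Tm = 2×4 + 4×16 = 72°C

72°C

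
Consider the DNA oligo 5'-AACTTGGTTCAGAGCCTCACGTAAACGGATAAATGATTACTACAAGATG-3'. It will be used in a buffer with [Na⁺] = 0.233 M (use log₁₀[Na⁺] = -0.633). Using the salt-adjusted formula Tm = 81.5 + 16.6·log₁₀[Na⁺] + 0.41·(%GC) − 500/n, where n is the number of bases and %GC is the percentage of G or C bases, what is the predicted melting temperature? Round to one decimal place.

76.7°C

Length n = 49. G=10, C=9, A=18, T=12
G+C = 19, so %GC = 19/49 × 100 = 38.776%
Salt term: 16.6 × (-0.633) = -10.508
GC term: 0.41 × 38.776 = 15.898; length term: −500/49 = −10.204
Tm = 81.5 + (-10.508) + 15.898 − 10.204 = 76.686 → 76.7°C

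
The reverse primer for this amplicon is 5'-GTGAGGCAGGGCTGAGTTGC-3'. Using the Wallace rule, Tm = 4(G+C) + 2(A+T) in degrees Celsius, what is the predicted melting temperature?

66°C

Counting bases: T=4, G=10, C=3, A=3
A+T = 7, G+C = 13
Tm = 2×7 + 4×13 = 66°C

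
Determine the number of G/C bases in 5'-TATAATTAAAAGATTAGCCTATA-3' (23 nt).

Base counts: G=2, C=2, T=8, A=11
Total G or C: 2 + 2 = 4

4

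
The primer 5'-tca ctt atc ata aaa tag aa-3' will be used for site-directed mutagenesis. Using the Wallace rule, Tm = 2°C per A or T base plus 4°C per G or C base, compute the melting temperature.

Counting bases: C=3, T=6, G=1, A=10
A+T = 16, G+C = 4
Tm = 2×16 + 4×4 = 48°C

48°C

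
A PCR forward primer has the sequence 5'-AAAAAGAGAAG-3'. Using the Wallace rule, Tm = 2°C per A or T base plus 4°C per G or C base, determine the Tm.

28°C

Base counts: T=0, A=8, C=0, G=3
A+T = 8, G+C = 3
Tm = 4·3 + 2·8 = 12 + 16 = 28°C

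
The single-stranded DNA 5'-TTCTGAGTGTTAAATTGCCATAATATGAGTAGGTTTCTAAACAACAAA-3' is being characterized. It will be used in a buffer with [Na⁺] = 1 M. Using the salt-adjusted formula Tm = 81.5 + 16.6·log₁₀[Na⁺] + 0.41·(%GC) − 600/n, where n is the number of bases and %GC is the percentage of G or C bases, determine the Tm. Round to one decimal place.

81.0°C

Length n = 48. Base counts: C=6, G=8, T=16, A=18
G+C = 14, so %GC = 14/48 × 100 = 29.167%
Salt term: 16.6 × (0) = 0
GC term: 0.41 × 29.167 = 11.958; length term: −600/48 = −12.5
Tm = 81.5 + (0) + 11.958 − 12.5 = 80.958 → 81.0°C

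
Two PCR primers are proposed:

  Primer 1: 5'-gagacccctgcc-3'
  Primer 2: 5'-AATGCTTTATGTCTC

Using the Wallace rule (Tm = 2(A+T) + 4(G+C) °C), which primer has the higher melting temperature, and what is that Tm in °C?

Primer 1, 42°C

Primer 1: A+T=3, G+C=9 → Tm = 2(3)+4(9) = 42°C
Primer 2: A+T=10, G+C=5 → Tm = 2(10)+4(5) = 40°C
42°C vs 40°C → primer 1 is higher.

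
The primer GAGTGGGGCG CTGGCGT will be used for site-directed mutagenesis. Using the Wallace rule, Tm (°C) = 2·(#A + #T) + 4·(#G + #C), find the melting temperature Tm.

Counting bases: T=3, C=3, G=10, A=1
AT pairs contribute 4, GC pairs contribute 13.
Tm = 2×4 + 4×13 = 60°C

60°C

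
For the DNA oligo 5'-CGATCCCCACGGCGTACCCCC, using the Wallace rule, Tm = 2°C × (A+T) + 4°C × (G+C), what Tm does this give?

Scanning the sequence gives C=12, A=3, T=2, G=4.
So N_AT = 5 and N_GC = 16.
Tm = 2(5) + 4(16) = 10 + 64 = 74°C

74°C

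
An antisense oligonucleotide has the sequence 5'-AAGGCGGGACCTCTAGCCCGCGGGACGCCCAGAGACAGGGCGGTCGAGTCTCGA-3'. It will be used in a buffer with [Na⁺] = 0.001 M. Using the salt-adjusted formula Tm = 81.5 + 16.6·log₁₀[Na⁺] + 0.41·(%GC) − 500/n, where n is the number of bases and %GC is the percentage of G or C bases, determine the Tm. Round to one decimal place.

51.3°C

Length n = 54. Base counts: G=21, T=5, C=17, A=11
G+C = 38, so %GC = 38/54 × 100 = 70.37%
Salt term: 16.6 × (-3) = -49.8
GC term: 0.41 × 70.37 = 28.852; length term: −500/54 = −9.259
Tm = 81.5 + (-49.8) + 28.852 − 9.259 = 51.293 → 51.3°C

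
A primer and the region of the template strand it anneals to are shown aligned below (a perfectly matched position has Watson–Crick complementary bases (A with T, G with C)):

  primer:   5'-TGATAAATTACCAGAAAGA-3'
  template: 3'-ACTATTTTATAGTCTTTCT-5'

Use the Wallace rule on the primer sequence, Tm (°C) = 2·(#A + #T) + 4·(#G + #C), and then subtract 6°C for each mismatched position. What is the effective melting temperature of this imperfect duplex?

Primer base counts: A=10, T=4, G=3, C=2 → A+T=14, G+C=5
Perfect-match Tm = 2(14) + 4(5) = 28 + 20 = 48°C
Mismatches (positions where the bases are not complementary): 2 (at positions 8, 11)
Effective Tm = 48 − 2×6 = 48 − 12 = 36°C

36°C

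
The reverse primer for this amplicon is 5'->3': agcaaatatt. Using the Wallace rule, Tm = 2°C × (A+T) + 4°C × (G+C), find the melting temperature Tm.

24°C

Counting bases: T=3, A=5, G=1, C=1
So N_AT = 8 and N_GC = 2.
Tm = 2(8) + 4(2) = 16 + 8 = 24°C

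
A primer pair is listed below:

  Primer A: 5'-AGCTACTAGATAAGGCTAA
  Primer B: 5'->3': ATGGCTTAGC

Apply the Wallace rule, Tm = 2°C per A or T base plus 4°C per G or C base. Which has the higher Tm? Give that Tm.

Primer A, 52°C

Primer A: A+T=12, G+C=7 → Tm = 2(12)+4(7) = 52°C
Primer B: A+T=5, G+C=5 → Tm = 2(5)+4(5) = 30°C
52°C vs 30°C → primer A is higher.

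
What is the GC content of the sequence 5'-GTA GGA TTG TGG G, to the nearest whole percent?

54%

A=2, T=4, G=7, C=0
G+C = 7 + 0 = 7 out of 13 bases
%GC = 7/13 × 100 = 53.85% ≈ 54%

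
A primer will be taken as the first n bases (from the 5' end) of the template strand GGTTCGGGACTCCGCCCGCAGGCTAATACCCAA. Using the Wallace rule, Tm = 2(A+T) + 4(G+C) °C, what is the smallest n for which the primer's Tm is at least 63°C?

First 17 bases: GGTTCGGGACTCCGCCC → Tm = 60°C (< 63°C)
First 18 bases: GGTTCGGGACTCCGCCCG → Tm = 64°C (≥ 63°C)
Each additional base adds 2°C (A/T) or 4°C (G/C), so Tm is non-decreasing in n; n = 18 is the first length to reach 63°C.

n = 18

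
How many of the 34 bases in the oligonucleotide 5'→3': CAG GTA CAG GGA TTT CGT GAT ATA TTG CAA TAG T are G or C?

13

Base counts: A=10, C=4, T=11, G=9
Total G or C: 9 + 4 = 13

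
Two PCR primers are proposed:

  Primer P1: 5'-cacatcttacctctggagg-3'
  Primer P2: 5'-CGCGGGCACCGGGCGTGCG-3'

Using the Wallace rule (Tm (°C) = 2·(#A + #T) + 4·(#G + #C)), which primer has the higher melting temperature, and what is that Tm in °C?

Primer P1: A+T=9, G+C=10 → Tm = 2(9)+4(10) = 58°C
Primer P2: A+T=2, G+C=17 → Tm = 2(2)+4(17) = 72°C
58°C vs 72°C → primer P2 is higher.

Primer P2, 72°C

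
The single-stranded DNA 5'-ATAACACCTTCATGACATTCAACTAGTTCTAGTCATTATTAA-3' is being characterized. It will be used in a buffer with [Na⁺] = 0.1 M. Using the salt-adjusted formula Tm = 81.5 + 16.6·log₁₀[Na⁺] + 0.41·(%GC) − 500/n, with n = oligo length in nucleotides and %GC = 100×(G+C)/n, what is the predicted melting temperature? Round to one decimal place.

64.7°C

Length n = 42. A=15, C=9, G=3, T=15
G+C = 12, so %GC = 12/42 × 100 = 28.571%
Salt term: 16.6 × (-1) = -16.6
GC term: 0.41 × 28.571 = 11.714; length term: −500/42 = −11.905
Tm = 81.5 + (-16.6) + 11.714 − 11.905 = 64.709 → 64.7°C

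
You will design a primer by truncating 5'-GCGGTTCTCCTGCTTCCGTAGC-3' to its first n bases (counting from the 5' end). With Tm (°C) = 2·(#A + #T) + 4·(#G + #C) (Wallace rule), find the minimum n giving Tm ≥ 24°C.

n = 7

First 6 bases: GCGGTT → Tm = 20°C (< 24°C)
First 7 bases: GCGGTTC → Tm = 24°C (≥ 24°C)
Since every base adds ≥2°C, Tm only increases with n, so the threshold is first crossed at n = 7.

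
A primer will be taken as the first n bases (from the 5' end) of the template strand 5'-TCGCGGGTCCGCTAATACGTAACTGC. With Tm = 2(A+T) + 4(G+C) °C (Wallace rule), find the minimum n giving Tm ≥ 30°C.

First 8 bases: TCGCGGGT → Tm = 28°C (< 30°C)
First 9 bases: TCGCGGGTC → Tm = 32°C (≥ 30°C)
Each additional base adds 2°C (A/T) or 4°C (G/C), so Tm is non-decreasing in n; n = 9 is the first length to reach 30°C.

n = 9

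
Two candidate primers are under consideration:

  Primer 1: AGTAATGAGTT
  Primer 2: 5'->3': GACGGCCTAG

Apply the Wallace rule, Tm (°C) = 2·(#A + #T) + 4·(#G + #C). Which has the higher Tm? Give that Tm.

Primer 1: A+T=8, G+C=3 → Tm = 2(8)+4(3) = 28°C
Primer 2: A+T=3, G+C=7 → Tm = 2(3)+4(7) = 34°C
28°C vs 34°C → primer 2 is higher.

Primer 2, 34°C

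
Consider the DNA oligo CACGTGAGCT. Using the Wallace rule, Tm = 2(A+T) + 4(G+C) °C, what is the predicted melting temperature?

32°C

Scanning the sequence gives C=3, A=2, T=2, G=3.
AT pairs contribute 4, GC pairs contribute 6.
Tm = 2(4) + 4(6) = 8 + 24 = 32°C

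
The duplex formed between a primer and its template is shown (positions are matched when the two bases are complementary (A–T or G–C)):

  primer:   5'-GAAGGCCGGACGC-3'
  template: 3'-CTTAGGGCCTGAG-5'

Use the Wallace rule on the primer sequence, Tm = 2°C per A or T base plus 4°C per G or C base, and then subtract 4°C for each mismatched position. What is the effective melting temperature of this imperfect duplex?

Primer base counts: A=3, T=0, G=6, C=4 → A+T=3, G+C=10
Perfect-match Tm = 2(3) + 4(10) = 6 + 40 = 46°C
Mismatches (positions where the bases are not complementary): 3 (at positions 4, 5, 12)
Effective Tm = 46 − 3×4 = 46 − 12 = 34°C

34°C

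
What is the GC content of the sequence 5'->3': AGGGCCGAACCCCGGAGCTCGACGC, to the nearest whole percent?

Base counts: C=10, G=9, T=1, A=5
G+C = 9 + 10 = 19 out of 25 bases
%GC = 19/25 × 100 = 76% ≈ 76%

76%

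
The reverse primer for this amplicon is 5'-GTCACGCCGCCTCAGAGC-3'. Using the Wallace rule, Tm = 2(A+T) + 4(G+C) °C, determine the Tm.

62°C

Counting bases: A=3, T=2, G=5, C=8
AT pairs contribute 5, GC pairs contribute 13.
Tm = 4·13 + 2·5 = 52 + 10 = 62°C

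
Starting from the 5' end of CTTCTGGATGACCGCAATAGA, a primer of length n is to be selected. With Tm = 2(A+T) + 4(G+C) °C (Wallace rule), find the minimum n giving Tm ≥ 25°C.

First 8 bases: CTTCTGGA → Tm = 24°C (< 25°C)
First 9 bases: CTTCTGGAT → Tm = 26°C (≥ 25°C)
Since every base adds ≥2°C, Tm only increases with n, so the threshold is first crossed at n = 9.

n = 9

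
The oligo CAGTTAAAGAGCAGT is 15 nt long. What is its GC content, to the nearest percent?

40%

C=2, G=4, A=6, T=3
G+C = 4 + 2 = 6 out of 15 bases
%GC = 6/15 × 100 = 40% ≈ 40%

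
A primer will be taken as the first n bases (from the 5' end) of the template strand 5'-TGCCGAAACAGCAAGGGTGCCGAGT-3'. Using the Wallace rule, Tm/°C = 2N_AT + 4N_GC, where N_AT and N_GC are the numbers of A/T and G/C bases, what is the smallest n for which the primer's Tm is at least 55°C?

First 17 bases: TGCCGAAACAGCAAGGG → Tm = 54°C (< 55°C)
First 18 bases: TGCCGAAACAGCAAGGGT → Tm = 56°C (≥ 55°C)
Each additional base adds 2°C (A/T) or 4°C (G/C), so Tm is non-decreasing in n; n = 18 is the first length to reach 55°C.

n = 18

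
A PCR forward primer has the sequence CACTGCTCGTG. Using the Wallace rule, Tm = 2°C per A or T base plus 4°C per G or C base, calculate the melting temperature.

Counting bases: A=1, T=3, G=3, C=4
AT pairs contribute 4, GC pairs contribute 7.
Tm = 2(4) + 4(7) = 8 + 28 = 36°C

36°C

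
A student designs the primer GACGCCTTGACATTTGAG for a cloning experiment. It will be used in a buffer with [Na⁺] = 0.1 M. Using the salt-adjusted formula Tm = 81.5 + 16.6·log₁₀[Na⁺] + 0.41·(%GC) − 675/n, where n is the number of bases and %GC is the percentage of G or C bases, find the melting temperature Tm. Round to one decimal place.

Length n = 18. Scanning the sequence gives T=5, A=4, C=4, G=5.
G+C = 9, so %GC = 9/18 × 100 = 50%
Salt term: 16.6 × (-1) = -16.6
GC term: 0.41 × 50 = 20.5; length term: −675/18 = −37.5
Tm = 81.5 + (-16.6) + 20.5 − 37.5 = 47.9 → 47.9°C

47.9°C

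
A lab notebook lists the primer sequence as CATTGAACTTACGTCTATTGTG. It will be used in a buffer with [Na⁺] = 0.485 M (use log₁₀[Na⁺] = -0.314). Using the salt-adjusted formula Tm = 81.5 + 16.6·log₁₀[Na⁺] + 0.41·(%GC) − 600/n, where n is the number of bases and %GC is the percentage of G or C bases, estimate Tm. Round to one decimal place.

Length n = 22. Base counts: C=4, T=9, G=4, A=5
G+C = 8, so %GC = 8/22 × 100 = 36.364%
Salt term: 16.6 × (-0.314) = -5.212
GC term: 0.41 × 36.364 = 14.909; length term: −600/22 = −27.273
Tm = 81.5 + (-5.212) + 14.909 − 27.273 = 63.924 → 63.9°C

63.9°C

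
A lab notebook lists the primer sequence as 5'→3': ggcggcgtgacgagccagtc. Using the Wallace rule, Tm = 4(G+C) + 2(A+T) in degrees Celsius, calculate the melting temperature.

70°C

Base counts: C=6, T=2, A=3, G=9
So N_AT = 5 and N_GC = 15.
Tm = 4·15 + 2·5 = 60 + 10 = 70°C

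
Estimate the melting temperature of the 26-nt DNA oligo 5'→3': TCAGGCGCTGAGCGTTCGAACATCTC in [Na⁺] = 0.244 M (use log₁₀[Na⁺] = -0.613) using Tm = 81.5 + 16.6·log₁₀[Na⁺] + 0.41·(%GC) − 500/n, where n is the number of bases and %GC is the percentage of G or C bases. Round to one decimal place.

Length n = 26. Scanning the sequence gives T=6, C=8, A=5, G=7.
G+C = 15, so %GC = 15/26 × 100 = 57.692%
Salt term: 16.6 × (-0.613) = -10.176
GC term: 0.41 × 57.692 = 23.654; length term: −500/26 = −19.231
Tm = 81.5 + (-10.176) + 23.654 − 19.231 = 75.747 → 75.7°C

75.7°C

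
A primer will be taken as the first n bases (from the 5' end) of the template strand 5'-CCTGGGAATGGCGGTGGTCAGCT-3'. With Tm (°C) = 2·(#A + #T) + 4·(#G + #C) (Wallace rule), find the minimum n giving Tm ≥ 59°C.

First 17 bases: CCTGGGAATGGCGGTGG → Tm = 58°C (< 59°C)
First 18 bases: CCTGGGAATGGCGGTGGT → Tm = 60°C (≥ 59°C)
Since every base adds ≥2°C, Tm only increases with n, so the threshold is first crossed at n = 18.

n = 18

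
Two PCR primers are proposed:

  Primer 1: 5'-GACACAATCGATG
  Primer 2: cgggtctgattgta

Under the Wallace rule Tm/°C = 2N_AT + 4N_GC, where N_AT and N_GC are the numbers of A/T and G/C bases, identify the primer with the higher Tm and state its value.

Primer 1: A+T=7, G+C=6 → Tm = 2(7)+4(6) = 38°C
Primer 2: A+T=7, G+C=7 → Tm = 2(7)+4(7) = 42°C
38°C vs 42°C → primer 2 is higher.

Primer 2, 42°C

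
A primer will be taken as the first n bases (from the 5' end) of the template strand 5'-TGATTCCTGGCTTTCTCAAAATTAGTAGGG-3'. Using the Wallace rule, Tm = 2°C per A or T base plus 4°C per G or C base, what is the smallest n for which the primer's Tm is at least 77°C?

First 28 bases: TGATTCCTGGCTTTCTCAAAATTAGTAG → Tm = 76°C (< 77°C)
First 29 bases: TGATTCCTGGCTTTCTCAAAATTAGTAGG → Tm = 80°C (≥ 77°C)
Each additional base adds 2°C (A/T) or 4°C (G/C), so Tm is non-decreasing in n; n = 29 is the first length to reach 77°C.

n = 29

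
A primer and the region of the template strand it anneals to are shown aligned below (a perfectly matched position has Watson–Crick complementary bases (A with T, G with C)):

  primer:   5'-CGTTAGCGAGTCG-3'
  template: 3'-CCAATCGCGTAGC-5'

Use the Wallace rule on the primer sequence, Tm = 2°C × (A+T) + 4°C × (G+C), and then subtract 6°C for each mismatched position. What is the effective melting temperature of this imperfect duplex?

Primer base counts: A=2, T=3, G=5, C=3 → A+T=5, G+C=8
Perfect-match Tm = 2(5) + 4(8) = 10 + 32 = 42°C
Mismatches (positions where the bases are not complementary): 3 (at positions 1, 9, 10)
Effective Tm = 42 − 3×6 = 42 − 18 = 24°C

24°C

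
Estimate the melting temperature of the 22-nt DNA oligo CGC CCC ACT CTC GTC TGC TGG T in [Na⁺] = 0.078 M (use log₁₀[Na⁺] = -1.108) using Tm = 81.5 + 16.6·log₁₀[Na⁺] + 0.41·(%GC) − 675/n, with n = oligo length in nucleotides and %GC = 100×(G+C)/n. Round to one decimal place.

Length n = 22. Base counts: C=10, T=6, A=1, G=5
G+C = 15, so %GC = 15/22 × 100 = 68.182%
Salt term: 16.6 × (-1.108) = -18.393
GC term: 0.41 × 68.182 = 27.955; length term: −675/22 = −30.682
Tm = 81.5 + (-18.393) + 27.955 − 30.682 = 60.38 → 60.4°C

60.4°C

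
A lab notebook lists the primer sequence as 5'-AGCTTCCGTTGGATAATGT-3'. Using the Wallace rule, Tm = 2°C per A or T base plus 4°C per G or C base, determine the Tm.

54°C

Scanning the sequence gives A=4, T=7, C=3, G=5.
So N_AT = 11 and N_GC = 8.
Tm = 2×11 + 4×8 = 54°C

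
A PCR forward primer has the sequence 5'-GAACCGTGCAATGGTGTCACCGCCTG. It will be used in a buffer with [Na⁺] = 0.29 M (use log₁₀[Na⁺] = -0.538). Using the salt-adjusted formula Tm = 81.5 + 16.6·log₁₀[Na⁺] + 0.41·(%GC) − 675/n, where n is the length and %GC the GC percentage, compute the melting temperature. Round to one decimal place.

71.8°C

Length n = 26. Base counts: T=5, A=5, C=8, G=8
G+C = 16, so %GC = 16/26 × 100 = 61.538%
Salt term: 16.6 × (-0.538) = -8.931
GC term: 0.41 × 61.538 = 25.231; length term: −675/26 = −25.962
Tm = 81.5 + (-8.931) + 25.231 − 25.962 = 71.838 → 71.8°C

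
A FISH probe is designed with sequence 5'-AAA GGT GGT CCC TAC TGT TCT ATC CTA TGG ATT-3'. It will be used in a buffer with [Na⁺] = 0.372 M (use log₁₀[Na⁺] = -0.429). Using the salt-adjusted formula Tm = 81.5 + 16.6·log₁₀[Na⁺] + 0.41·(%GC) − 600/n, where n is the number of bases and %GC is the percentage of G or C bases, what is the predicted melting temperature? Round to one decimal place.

Length n = 33. Scanning the sequence gives T=12, C=7, A=7, G=7.
G+C = 14, so %GC = 14/33 × 100 = 42.424%
Salt term: 16.6 × (-0.429) = -7.121
GC term: 0.41 × 42.424 = 17.394; length term: −600/33 = −18.182
Tm = 81.5 + (-7.121) + 17.394 − 18.182 = 73.591 → 73.6°C

73.6°C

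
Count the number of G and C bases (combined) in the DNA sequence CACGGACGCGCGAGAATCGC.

14

Scanning the sequence gives T=1, A=5, G=7, C=7.
Total G or C: 7 + 7 = 14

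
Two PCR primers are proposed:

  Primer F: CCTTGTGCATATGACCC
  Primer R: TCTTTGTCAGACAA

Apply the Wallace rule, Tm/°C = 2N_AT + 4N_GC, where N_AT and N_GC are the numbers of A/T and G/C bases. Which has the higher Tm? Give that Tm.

Primer F: A+T=8, G+C=9 → Tm = 2(8)+4(9) = 52°C
Primer R: A+T=9, G+C=5 → Tm = 2(9)+4(5) = 38°C
52°C vs 38°C → primer F is higher.

Primer F, 52°C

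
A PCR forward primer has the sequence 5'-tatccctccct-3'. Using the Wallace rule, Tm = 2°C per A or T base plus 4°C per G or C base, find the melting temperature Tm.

Base counts: T=4, G=0, C=6, A=1
AT pairs contribute 5, GC pairs contribute 6.
Tm = 2(5) + 4(6) = 10 + 24 = 34°C

34°C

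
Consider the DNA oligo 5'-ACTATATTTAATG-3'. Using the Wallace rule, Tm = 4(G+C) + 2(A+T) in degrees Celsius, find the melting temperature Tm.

30°C

Scanning the sequence gives A=5, G=1, T=6, C=1.
A+T = 11, G+C = 2
Tm = 2(11) + 4(2) = 22 + 8 = 30°C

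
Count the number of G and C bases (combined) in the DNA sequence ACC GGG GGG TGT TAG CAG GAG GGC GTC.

19

G=14, T=4, C=5, A=4
G+C = 14 + 5 = 19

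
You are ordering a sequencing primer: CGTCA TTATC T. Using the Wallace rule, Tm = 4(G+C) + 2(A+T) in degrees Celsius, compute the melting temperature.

Base counts: A=2, G=1, C=3, T=5
AT pairs contribute 7, GC pairs contribute 4.
Tm = 4·4 + 2·7 = 16 + 14 = 30°C

30°C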